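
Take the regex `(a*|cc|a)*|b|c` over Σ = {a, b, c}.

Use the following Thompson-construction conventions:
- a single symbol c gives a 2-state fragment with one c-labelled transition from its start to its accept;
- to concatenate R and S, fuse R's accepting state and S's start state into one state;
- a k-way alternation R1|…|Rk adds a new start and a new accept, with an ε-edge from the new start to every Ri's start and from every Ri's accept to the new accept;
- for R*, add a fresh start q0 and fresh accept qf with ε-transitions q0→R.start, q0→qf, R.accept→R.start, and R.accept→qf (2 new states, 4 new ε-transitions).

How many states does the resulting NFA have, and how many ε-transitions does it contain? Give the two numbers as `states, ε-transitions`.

Per subexpression:
Each of the 6 symbol leaves contributes 2 states and 0 ε-transitions.
  a* : 4 states, 4 ε-transitions
  cc : 3 states, 0 ε-transitions
  a*|cc|a : 11 states, 10 ε-transitions
  (a*|cc|a)* : 13 states, 14 ε-transitions
  (a*|cc|a)*|b|c : 19 states, 20 ε-transitions

19, 20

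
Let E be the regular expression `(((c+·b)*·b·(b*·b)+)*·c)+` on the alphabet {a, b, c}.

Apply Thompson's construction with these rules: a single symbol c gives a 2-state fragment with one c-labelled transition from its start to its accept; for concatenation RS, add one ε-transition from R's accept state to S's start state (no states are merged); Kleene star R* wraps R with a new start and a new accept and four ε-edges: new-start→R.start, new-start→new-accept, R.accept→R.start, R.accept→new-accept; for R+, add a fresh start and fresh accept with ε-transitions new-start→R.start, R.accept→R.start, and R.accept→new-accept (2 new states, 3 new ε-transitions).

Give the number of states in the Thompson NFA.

24

Building bottom-up:
Each of the 6 symbol leaves contributes a 2-state fragment.
  c+ : 4 states
  c+·b : 6 states
  (c+·b)* : 8 states
  b* : 4 states
  b*·b : 6 states
  (b*·b)+ : 8 states
  (c+·b)*·b·(b*·b)+ : 18 states
  ((c+·b)*·b·(b*·b)+)* : 20 states
  ((c+·b)*·b·(b*·b)+)*·c : 22 states
  (((c+·b)*·b·(b*·b)+)*·c)+ : 24 states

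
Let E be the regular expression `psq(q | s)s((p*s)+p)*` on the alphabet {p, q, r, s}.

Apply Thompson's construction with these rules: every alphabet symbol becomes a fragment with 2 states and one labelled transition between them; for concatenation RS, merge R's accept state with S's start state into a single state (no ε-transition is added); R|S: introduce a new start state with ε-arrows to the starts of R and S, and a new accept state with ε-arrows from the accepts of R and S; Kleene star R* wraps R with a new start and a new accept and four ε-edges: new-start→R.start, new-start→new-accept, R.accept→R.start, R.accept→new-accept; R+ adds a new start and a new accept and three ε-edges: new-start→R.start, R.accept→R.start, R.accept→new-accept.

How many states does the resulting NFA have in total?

Building bottom-up:
Each of the 9 symbol leaves contributes a 2-state fragment.
  q | s = 6 states
  p* = 4 states
  p*s = 5 states
  (p*s)+ = 7 states
  (p*s)+p = 8 states
  ((p*s)+p)* = 10 states
  psq(q | s)s((p*s)+p)* = 19 states

19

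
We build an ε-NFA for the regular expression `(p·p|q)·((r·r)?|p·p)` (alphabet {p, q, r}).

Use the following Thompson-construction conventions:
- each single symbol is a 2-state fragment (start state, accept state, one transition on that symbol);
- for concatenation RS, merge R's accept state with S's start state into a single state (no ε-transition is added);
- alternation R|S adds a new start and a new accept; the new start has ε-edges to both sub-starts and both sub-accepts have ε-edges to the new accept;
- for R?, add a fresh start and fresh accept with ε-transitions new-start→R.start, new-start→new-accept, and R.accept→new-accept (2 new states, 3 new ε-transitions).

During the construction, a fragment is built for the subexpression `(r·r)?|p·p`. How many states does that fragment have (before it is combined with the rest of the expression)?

Fragment for `(r·r)?|p·p`:
Each of the 4 symbol leaves contributes a 2-state fragment.
  r·r → 3 states
  (r·r)? → 5 states
  p·p → 3 states
  (r·r)?|p·p → 10 states

10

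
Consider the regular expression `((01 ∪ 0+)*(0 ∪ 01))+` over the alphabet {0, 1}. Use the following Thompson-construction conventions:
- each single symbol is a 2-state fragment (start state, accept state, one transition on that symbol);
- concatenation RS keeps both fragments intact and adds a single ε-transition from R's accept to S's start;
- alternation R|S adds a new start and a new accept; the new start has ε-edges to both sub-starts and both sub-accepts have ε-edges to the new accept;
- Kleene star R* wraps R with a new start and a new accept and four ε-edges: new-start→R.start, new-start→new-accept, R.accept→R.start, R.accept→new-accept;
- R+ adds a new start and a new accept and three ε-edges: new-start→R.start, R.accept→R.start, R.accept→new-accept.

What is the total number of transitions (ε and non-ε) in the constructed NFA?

Recursing over subexpressions:
Each of the 6 symbol leaves contributes 1 transition (1 symbol, 0 ε).
  01 : 3 transitions (2 symbol, 1 ε)
  0+ : 4 transitions (1 symbol, 3 ε)
  01 ∪ 0+ : 11 transitions (3 symbol, 8 ε)
  (01 ∪ 0+)* : 15 transitions (3 symbol, 12 ε)
  01 : 3 transitions (2 symbol, 1 ε)
  0 ∪ 01 : 8 transitions (3 symbol, 5 ε)
  (01 ∪ 0+)*(0 ∪ 01) : 24 transitions (6 symbol, 18 ε)
  ((01 ∪ 0+)*(0 ∪ 01))+ : 27 transitions (6 symbol, 21 ε)

27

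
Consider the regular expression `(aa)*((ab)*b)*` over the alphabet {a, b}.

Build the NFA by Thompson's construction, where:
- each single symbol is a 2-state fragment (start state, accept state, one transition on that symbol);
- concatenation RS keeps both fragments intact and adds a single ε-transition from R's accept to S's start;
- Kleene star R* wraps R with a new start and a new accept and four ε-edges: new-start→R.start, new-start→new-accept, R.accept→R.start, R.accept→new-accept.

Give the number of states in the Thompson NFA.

Per subexpression:
Each of the 5 symbol leaves contributes a 2-state fragment.
  aa = 4 states
  (aa)* = 6 states
  ab = 4 states
  (ab)* = 6 states
  (ab)*b = 8 states
  ((ab)*b)* = 10 states
  (aa)*((ab)*b)* = 16 states

16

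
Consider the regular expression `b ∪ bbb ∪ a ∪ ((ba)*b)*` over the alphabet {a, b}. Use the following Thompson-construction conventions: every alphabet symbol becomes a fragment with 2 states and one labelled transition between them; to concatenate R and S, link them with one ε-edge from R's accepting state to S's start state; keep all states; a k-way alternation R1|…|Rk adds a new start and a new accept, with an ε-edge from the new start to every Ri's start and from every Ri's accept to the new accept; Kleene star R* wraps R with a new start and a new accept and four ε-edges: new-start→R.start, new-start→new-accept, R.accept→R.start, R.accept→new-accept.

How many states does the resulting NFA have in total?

22

By structural recursion:
Each of the 8 symbol leaves contributes a 2-state fragment.
  bbb — 6 states
  ba — 4 states
  (ba)* — 6 states
  (ba)*b — 8 states
  ((ba)*b)* — 10 states
  b ∪ bbb ∪ a ∪ ((ba)*b)* — 22 states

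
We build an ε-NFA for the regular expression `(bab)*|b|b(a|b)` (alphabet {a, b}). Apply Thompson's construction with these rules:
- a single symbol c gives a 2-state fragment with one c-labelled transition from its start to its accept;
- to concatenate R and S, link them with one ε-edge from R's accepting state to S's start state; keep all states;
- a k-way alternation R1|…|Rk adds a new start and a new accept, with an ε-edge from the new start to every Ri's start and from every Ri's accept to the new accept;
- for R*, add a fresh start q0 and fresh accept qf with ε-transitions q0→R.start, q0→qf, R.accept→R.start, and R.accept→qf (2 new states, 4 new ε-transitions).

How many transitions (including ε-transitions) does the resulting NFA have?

24

Bottom-up over the parse tree:
Each of the 7 symbol leaves contributes 1 transition (1 symbol, 0 ε).
  bab : 5 transitions (3 symbol, 2 ε)
  (bab)* : 9 transitions (3 symbol, 6 ε)
  a|b : 6 transitions (2 symbol, 4 ε)
  b(a|b) : 8 transitions (3 symbol, 5 ε)
  (bab)*|b|b(a|b) : 24 transitions (7 symbol, 17 ε)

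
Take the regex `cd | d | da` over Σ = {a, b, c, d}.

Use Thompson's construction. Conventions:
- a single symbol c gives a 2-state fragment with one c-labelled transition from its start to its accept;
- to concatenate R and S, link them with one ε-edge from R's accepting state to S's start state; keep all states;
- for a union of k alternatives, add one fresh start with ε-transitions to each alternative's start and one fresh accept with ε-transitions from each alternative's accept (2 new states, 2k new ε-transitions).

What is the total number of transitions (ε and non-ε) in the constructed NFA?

13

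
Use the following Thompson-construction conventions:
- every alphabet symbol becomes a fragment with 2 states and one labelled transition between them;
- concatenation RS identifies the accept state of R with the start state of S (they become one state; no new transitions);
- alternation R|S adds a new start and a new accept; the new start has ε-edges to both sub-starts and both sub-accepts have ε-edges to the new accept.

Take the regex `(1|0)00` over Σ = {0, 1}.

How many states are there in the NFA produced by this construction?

Bottom-up over the parse tree:
Each of the 4 symbol leaves contributes a 2-state fragment.
  1|0 — 6 states
  (1|0)00 — 8 states

8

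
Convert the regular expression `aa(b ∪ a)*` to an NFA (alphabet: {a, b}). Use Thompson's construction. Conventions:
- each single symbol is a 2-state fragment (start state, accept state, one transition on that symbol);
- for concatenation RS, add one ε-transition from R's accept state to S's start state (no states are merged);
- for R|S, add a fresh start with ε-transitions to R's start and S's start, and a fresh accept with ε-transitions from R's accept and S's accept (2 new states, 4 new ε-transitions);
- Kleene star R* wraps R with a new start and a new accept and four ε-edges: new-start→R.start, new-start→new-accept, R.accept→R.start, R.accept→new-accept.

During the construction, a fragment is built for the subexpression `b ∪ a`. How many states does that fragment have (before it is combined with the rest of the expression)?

Fragment for `b ∪ a`:
Each of the 2 symbol leaves contributes a 2-state fragment.
  b ∪ a → 6 states

6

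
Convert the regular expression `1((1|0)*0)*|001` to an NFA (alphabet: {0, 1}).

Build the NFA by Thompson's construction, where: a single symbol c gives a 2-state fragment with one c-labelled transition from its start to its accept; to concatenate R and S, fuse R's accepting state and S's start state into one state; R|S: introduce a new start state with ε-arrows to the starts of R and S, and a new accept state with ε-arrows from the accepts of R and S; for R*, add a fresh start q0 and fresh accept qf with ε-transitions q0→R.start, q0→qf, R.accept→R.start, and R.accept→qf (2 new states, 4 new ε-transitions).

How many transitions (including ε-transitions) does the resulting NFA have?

23

Building bottom-up:
Each of the 7 symbol leaves contributes 1 transition (1 symbol, 0 ε).
  1|0 = 6 transitions (2 symbol, 4 ε)
  (1|0)* = 10 transitions (2 symbol, 8 ε)
  (1|0)*0 = 11 transitions (3 symbol, 8 ε)
  ((1|0)*0)* = 15 transitions (3 symbol, 12 ε)
  1((1|0)*0)* = 16 transitions (4 symbol, 12 ε)
  001 = 3 transitions (3 symbol, 0 ε)
  1((1|0)*0)*|001 = 23 transitions (7 symbol, 16 ε)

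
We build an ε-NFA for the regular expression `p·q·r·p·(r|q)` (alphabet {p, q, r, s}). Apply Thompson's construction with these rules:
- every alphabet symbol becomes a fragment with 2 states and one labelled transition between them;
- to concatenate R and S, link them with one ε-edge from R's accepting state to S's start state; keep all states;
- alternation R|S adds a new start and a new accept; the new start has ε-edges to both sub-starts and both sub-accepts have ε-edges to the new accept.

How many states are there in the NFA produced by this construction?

By structural recursion:
Each of the 6 symbol leaves contributes a 2-state fragment.
  r|q = 6 states
  p·q·r·p·(r|q) = 14 states

14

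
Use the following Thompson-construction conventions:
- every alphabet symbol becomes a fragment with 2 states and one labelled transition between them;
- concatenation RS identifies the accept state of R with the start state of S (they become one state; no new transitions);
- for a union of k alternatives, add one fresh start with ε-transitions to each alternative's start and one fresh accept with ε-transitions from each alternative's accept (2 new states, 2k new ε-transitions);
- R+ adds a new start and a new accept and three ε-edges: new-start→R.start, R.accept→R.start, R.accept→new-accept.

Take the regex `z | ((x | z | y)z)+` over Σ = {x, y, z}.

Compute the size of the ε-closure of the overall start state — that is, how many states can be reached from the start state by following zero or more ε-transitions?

7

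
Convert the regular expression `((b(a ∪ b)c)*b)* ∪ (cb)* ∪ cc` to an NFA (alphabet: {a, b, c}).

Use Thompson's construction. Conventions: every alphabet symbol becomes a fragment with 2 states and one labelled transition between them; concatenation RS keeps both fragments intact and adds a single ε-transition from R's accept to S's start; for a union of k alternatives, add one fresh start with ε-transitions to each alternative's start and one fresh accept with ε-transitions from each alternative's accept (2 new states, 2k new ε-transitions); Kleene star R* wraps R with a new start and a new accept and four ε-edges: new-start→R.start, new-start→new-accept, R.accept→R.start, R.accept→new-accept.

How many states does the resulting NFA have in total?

28

Per subexpression:
Each of the 9 symbol leaves contributes a 2-state fragment.
  a ∪ b : 6 states
  b(a ∪ b)c : 10 states
  (b(a ∪ b)c)* : 12 states
  (b(a ∪ b)c)*b : 14 states
  ((b(a ∪ b)c)*b)* : 16 states
  cb : 4 states
  (cb)* : 6 states
  cc : 4 states
  ((b(a ∪ b)c)*b)* ∪ (cb)* ∪ cc : 28 states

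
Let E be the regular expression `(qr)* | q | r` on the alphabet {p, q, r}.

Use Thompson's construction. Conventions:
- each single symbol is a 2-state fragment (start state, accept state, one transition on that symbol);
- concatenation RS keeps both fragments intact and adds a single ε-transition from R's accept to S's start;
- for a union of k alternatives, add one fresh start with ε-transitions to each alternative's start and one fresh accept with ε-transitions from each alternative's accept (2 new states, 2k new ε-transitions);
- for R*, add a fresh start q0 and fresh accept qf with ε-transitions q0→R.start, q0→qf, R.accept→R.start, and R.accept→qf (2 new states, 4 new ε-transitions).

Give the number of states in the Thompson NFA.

12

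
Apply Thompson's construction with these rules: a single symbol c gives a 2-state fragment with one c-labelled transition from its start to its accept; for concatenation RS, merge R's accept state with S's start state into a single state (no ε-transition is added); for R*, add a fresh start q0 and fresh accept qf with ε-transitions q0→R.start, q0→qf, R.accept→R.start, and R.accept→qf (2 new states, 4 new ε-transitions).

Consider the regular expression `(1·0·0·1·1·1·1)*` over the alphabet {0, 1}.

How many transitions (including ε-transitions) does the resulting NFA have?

Recursing over subexpressions:
Each of the 7 symbol leaves contributes 1 transition (1 symbol, 0 ε).
  1·0·0·1·1·1·1 → 7 transitions (7 symbol, 0 ε)
  (1·0·0·1·1·1·1)* → 11 transitions (7 symbol, 4 ε)

11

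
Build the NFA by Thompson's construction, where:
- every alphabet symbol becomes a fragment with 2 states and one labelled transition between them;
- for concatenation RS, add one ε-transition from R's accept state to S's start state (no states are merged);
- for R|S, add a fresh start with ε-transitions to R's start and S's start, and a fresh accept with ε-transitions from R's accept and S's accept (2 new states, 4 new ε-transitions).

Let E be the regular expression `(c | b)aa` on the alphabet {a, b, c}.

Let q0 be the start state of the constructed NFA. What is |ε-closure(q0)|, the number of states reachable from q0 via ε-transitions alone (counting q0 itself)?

3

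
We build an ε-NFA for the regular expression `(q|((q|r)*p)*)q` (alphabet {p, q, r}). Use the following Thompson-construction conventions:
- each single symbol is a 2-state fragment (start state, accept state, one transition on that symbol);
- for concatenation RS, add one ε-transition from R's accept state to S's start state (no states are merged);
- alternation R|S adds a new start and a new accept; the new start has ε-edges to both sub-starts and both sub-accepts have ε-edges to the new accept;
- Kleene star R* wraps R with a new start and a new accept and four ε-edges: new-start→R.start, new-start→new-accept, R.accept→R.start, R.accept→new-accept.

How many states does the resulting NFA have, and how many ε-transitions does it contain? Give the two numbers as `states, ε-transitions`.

18, 18

Recursing over subexpressions:
Each of the 5 symbol leaves contributes 2 states and 0 ε-transitions.
  q|r : 6 states, 4 ε-transitions
  (q|r)* : 8 states, 8 ε-transitions
  (q|r)*p : 10 states, 9 ε-transitions
  ((q|r)*p)* : 12 states, 13 ε-transitions
  q|((q|r)*p)* : 16 states, 17 ε-transitions
  (q|((q|r)*p)*)q : 18 states, 18 ε-transitions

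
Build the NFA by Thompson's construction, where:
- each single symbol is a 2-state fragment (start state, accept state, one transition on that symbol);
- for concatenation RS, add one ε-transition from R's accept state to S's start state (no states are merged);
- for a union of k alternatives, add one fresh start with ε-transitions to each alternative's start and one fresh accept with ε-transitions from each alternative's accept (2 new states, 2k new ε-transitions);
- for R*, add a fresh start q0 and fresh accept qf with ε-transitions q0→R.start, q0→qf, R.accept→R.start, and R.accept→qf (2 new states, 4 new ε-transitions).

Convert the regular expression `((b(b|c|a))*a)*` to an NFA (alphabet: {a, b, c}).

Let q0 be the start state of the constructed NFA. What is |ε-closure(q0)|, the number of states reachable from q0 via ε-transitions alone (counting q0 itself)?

Compute the ε-closure size of each fragment's start state recursively; a symbol fragment's start has no outgoing ε-edge, so its closure is just itself (size 1).
  b|c|a — |closure| = 1 + 1 + 1 + 1 = 4 (the new accept is not ε-reachable since no branch accepts ε)
  b(b|c|a) — |closure| equals the left operand's closure size = 1 (its accept is not ε-reachable, so the closure stops there)
  (b(b|c|a))* — |closure| = 1 (new start) + 1 (body) + 1 (new accept) = 3
  (b(b|c|a))*a — |closure| = 3 + 1 = 4 (closure spills across the concat boundary because the left factor accepts ε)
  ((b(b|c|a))*a)* — the star's fresh start ε-reaches both the body's start and the fresh accept: |closure| = 2 + 4 = 6

6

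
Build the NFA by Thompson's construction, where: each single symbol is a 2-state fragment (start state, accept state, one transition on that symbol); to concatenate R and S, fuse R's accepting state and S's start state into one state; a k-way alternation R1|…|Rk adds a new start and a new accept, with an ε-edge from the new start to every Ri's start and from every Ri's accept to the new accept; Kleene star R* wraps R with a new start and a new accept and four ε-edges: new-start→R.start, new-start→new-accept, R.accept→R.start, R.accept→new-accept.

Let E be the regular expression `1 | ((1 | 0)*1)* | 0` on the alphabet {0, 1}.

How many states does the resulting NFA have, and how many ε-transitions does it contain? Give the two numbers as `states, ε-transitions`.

17, 18

Per subexpression:
Each of the 5 symbol leaves contributes 2 states and 0 ε-transitions.
  1 | 0 — 6 states, 4 ε-transitions
  (1 | 0)* — 8 states, 8 ε-transitions
  (1 | 0)*1 — 9 states, 8 ε-transitions
  ((1 | 0)*1)* — 11 states, 12 ε-transitions
  1 | ((1 | 0)*1)* | 0 — 17 states, 18 ε-transitions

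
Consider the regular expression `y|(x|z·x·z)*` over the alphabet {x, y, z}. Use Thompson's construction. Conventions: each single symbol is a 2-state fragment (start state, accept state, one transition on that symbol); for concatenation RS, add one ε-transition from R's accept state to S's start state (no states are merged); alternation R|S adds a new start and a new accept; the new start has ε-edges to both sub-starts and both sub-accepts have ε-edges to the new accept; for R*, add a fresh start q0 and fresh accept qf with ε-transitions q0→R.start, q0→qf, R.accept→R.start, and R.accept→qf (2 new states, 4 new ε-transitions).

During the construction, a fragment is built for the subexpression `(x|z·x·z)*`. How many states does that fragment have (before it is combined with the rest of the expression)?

12

Fragment for `(x|z·x·z)*`:
Each of the 4 symbol leaves contributes a 2-state fragment.
  z·x·z → 6 states
  x|z·x·z → 10 states
  (x|z·x·z)* → 12 states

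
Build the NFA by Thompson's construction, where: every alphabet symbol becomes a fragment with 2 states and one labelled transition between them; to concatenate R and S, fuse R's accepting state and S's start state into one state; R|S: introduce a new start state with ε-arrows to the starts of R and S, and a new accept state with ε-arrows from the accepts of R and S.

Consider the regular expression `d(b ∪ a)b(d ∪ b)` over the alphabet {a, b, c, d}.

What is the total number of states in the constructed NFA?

13

Building bottom-up:
Each of the 6 symbol leaves contributes a 2-state fragment.
  b ∪ a = 6 states
  d ∪ b = 6 states
  d(b ∪ a)b(d ∪ b) = 13 states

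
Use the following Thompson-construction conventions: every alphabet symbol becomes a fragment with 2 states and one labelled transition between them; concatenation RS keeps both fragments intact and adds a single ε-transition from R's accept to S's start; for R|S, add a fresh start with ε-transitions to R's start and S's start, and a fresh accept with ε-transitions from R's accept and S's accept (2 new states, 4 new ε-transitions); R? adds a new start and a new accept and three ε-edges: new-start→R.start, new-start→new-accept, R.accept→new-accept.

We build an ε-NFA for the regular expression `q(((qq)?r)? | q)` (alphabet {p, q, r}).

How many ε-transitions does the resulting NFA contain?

Per subexpression:
Each of the 5 symbol leaves contributes 0 ε-transitions.
  qq — 1 ε-transition
  (qq)? — 4 ε-transitions
  (qq)?r — 5 ε-transitions
  ((qq)?r)? — 8 ε-transitions
  ((qq)?r)? | q — 12 ε-transitions
  q(((qq)?r)? | q) — 13 ε-transitions

13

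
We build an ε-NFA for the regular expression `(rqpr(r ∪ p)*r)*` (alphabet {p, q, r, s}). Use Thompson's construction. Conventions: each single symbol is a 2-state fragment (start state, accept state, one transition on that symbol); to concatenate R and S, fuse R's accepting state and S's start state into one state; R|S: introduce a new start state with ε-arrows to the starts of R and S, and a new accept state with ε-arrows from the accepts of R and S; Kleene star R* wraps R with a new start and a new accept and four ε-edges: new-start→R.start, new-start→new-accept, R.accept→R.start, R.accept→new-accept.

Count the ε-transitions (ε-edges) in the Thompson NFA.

12

Per subexpression:
Each of the 7 symbol leaves contributes 0 ε-transitions.
  r ∪ p → 4 ε-transitions
  (r ∪ p)* → 8 ε-transitions
  rqpr(r ∪ p)*r → 8 ε-transitions
  (rqpr(r ∪ p)*r)* → 12 ε-transitions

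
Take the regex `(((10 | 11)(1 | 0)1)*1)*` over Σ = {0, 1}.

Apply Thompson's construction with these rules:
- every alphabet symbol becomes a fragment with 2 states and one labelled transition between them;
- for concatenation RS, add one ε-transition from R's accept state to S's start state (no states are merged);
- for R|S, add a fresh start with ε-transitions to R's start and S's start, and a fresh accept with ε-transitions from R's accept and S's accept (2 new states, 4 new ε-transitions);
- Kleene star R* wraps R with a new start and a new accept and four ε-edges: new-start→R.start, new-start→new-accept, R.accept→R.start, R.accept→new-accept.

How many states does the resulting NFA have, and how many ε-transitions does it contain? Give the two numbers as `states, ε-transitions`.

By structural recursion:
Each of the 8 symbol leaves contributes 2 states and 0 ε-transitions.
  10 → 4 states, 1 ε-transition
  11 → 4 states, 1 ε-transition
  10 | 11 → 10 states, 6 ε-transitions
  1 | 0 → 6 states, 4 ε-transitions
  (10 | 11)(1 | 0)1 → 18 states, 12 ε-transitions
  ((10 | 11)(1 | 0)1)* → 20 states, 16 ε-transitions
  ((10 | 11)(1 | 0)1)*1 → 22 states, 17 ε-transitions
  (((10 | 11)(1 | 0)1)*1)* → 24 states, 21 ε-transitions

24, 21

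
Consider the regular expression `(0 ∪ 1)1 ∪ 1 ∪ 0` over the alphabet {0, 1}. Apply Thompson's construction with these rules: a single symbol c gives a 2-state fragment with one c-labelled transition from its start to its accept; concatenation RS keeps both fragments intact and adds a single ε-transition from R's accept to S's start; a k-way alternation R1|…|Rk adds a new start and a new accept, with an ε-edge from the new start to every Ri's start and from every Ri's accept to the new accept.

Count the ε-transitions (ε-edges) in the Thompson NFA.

11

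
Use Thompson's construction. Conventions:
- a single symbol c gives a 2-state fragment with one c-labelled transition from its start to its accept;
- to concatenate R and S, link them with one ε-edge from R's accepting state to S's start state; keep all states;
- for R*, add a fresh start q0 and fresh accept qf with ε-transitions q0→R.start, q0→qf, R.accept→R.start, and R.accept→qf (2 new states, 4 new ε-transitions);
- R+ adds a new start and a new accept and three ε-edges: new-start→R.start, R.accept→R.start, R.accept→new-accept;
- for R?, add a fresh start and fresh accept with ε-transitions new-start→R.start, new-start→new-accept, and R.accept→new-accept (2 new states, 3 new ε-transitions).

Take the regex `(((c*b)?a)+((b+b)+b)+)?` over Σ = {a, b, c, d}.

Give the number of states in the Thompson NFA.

26

By structural recursion:
Each of the 6 symbol leaves contributes a 2-state fragment.
  c* : 4 states
  c*b : 6 states
  (c*b)? : 8 states
  (c*b)?a : 10 states
  ((c*b)?a)+ : 12 states
  b+ : 4 states
  b+b : 6 states
  (b+b)+ : 8 states
  (b+b)+b : 10 states
  ((b+b)+b)+ : 12 states
  ((c*b)?a)+((b+b)+b)+ : 24 states
  (((c*b)?a)+((b+b)+b)+)? : 26 states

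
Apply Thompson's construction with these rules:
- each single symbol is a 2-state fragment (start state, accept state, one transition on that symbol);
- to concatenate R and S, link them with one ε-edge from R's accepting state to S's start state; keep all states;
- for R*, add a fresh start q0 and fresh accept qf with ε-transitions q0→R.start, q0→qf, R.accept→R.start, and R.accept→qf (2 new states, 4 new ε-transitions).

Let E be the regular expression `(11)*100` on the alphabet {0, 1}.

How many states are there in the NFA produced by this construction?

12

Building bottom-up:
Each of the 5 symbol leaves contributes a 2-state fragment.
  11 → 4 states
  (11)* → 6 states
  (11)*100 → 12 states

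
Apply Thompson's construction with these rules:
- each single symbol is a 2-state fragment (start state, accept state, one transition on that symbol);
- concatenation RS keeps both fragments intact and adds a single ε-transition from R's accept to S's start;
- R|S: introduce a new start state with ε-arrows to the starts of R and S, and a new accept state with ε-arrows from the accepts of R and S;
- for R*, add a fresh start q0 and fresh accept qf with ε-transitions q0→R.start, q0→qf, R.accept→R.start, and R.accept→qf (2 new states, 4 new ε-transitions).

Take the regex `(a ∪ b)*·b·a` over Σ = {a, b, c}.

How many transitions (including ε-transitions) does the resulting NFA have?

14

Per subexpression:
Each of the 4 symbol leaves contributes 1 transition (1 symbol, 0 ε).
  a ∪ b — 6 transitions (2 symbol, 4 ε)
  (a ∪ b)* — 10 transitions (2 symbol, 8 ε)
  (a ∪ b)*·b·a — 14 transitions (4 symbol, 10 ε)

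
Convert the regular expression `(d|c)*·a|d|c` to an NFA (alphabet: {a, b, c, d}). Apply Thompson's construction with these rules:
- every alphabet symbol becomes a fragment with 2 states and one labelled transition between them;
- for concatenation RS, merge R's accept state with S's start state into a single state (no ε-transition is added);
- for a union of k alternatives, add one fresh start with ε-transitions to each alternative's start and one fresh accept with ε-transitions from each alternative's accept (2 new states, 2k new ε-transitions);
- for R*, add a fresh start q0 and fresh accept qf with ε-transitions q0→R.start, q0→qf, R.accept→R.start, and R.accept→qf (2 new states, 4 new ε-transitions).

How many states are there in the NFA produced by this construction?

By structural recursion:
Each of the 5 symbol leaves contributes a 2-state fragment.
  d|c — 6 states
  (d|c)* — 8 states
  (d|c)*·a — 9 states
  (d|c)*·a|d|c — 15 states

15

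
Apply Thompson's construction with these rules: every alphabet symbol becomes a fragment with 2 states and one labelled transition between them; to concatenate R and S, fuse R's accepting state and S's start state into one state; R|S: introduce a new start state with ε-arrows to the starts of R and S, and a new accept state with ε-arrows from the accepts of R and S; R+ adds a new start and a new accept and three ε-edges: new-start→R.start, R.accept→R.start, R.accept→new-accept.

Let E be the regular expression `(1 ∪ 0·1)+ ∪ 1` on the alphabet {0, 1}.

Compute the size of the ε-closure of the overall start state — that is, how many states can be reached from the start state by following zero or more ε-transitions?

6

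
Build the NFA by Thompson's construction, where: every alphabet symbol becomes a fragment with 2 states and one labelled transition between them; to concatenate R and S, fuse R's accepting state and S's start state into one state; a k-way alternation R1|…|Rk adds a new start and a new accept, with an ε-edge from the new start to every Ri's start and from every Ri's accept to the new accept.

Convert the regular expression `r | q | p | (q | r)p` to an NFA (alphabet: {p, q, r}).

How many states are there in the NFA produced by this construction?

15

Recursing over subexpressions:
Each of the 6 symbol leaves contributes a 2-state fragment.
  q | r → 6 states
  (q | r)p → 7 states
  r | q | p | (q | r)p → 15 states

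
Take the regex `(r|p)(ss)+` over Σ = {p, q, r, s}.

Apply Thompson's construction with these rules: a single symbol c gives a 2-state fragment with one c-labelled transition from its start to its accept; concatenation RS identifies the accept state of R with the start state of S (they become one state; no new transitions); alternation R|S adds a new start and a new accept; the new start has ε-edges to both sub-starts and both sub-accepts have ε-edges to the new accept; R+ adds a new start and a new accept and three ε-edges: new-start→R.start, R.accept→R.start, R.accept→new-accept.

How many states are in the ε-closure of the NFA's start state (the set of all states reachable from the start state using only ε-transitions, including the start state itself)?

3

Work bottom-up. For each fragment F, track |ε-closure(F.start)| and whether F's accept lies in that closure (i.e. whether F accepts ε). A single-symbol fragment has closure size 1 and does not accept ε.
  r|p → new start ε-reaches every alternative's start; none of them accept ε, so the new accept is not reached: C = 1 + 1 + 1 = 3
  ss → C equals the left operand's closure size = 1 (its accept is not ε-reachable, so the closure stops there)
  (ss)+ → new start ε-reaches only the body's start; the new accept needs a symbol first: C = 1 + 1 = 2
  (r|p)(ss)+ → same as the first factor's closure: C = 3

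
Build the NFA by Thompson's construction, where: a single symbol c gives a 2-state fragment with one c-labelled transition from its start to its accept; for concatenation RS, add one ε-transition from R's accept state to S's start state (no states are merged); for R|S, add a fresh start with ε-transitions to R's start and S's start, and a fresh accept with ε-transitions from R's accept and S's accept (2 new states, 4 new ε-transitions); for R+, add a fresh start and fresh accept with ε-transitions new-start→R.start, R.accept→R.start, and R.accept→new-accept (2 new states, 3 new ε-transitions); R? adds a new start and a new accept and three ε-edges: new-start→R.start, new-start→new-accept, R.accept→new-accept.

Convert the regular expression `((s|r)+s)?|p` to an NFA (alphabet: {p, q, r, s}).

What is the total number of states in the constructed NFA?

16

By structural recursion:
Each of the 4 symbol leaves contributes a 2-state fragment.
  s|r : 6 states
  (s|r)+ : 8 states
  (s|r)+s : 10 states
  ((s|r)+s)? : 12 states
  ((s|r)+s)?|p : 16 states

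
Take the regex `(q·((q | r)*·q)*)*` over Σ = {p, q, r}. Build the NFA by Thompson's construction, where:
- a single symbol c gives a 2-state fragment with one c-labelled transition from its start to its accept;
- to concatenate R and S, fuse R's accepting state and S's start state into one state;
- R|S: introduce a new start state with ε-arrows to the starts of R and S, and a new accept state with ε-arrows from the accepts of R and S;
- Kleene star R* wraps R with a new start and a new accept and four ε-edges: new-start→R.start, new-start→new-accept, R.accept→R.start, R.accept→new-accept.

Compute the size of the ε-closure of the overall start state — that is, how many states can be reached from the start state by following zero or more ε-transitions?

3

Let C(F) = |ε-closure(F.start)| within fragment F, and note whether F accepts ε. Symbol fragments have C = 1 and do not accept ε. Then:
  q | r : |ε-closure| = 1 + 1 + 1 = 3 (the new accept is not ε-reachable since no branch accepts ε)
  (q | r)* : |ε-closure| = 1 (new start) + 3 (body) + 1 (new accept) = 5
  (q | r)*·q : the left operand accepts ε, so the closure extends into the next operand (the shared merged state is already counted); |ε-closure| = 5 + (1−1) = 5
  ((q | r)*·q)* : new start has ε-edges to the inner start and to the new accept, so |ε-closure| = 2 + 5 = 7
  q·((q | r)*·q)* : same as the first factor's closure: |ε-closure| = 1
  (q·((q | r)*·q)*)* : |ε-closure| = 1 (new start) + 1 (body) + 1 (new accept) = 3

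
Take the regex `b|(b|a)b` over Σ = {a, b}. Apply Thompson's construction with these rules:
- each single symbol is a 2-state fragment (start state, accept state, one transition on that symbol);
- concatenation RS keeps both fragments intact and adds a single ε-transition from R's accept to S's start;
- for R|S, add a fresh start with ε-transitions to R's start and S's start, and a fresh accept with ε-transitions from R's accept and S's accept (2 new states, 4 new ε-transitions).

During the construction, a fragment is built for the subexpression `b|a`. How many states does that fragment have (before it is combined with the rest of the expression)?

Fragment for `b|a`:
Each of the 2 symbol leaves contributes a 2-state fragment.
  b|a — 6 states

6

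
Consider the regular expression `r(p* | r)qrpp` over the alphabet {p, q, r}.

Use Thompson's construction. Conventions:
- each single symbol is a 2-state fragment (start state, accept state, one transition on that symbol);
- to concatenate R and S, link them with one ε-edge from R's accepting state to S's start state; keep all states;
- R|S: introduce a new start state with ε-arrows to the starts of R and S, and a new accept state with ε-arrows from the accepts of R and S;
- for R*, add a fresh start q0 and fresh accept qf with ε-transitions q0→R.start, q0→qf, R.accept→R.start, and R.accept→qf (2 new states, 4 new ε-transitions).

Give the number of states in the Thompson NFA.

Per subexpression:
Each of the 7 symbol leaves contributes a 2-state fragment.
  p* — 4 states
  p* | r — 8 states
  r(p* | r)qrpp — 18 states

18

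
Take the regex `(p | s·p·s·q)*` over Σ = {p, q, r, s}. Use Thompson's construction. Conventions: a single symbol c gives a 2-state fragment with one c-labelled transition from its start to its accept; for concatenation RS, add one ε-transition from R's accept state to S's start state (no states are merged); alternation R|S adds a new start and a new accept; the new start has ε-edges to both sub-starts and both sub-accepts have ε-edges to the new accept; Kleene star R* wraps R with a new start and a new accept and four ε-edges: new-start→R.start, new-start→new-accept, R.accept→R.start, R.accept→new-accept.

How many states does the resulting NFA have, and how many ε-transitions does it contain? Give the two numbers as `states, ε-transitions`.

Recursing over subexpressions:
Each of the 5 symbol leaves contributes 2 states and 0 ε-transitions.
  s·p·s·q — 8 states, 3 ε-transitions
  p | s·p·s·q — 12 states, 7 ε-transitions
  (p | s·p·s·q)* — 14 states, 11 ε-transitions

14, 11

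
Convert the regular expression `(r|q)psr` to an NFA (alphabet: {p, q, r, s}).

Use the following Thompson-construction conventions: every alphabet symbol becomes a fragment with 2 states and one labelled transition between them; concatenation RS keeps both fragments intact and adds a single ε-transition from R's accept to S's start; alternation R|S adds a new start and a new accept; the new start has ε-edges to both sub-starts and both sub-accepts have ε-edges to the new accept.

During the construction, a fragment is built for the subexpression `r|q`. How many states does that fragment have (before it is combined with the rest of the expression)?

Fragment for `r|q`:
Each of the 2 symbol leaves contributes a 2-state fragment.
  r|q = 6 states

6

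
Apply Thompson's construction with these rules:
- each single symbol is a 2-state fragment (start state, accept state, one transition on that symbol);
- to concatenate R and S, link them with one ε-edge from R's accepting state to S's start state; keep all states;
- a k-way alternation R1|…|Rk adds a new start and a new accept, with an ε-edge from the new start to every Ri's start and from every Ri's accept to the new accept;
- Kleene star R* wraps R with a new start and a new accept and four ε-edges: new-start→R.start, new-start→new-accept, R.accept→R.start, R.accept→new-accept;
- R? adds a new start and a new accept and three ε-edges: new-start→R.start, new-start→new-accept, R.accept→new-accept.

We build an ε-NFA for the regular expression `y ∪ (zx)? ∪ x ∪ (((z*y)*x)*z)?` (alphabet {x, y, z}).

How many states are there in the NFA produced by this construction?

28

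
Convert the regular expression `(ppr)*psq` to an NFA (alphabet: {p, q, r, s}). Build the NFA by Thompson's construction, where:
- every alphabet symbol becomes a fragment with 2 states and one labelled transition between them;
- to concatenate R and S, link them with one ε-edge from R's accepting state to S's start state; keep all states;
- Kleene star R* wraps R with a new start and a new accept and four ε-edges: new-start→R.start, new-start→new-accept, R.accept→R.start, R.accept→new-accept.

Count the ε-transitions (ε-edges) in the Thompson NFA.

By structural recursion:
Each of the 6 symbol leaves contributes 0 ε-transitions.
  ppr : 2 ε-transitions
  (ppr)* : 6 ε-transitions
  (ppr)*psq : 9 ε-transitions

9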